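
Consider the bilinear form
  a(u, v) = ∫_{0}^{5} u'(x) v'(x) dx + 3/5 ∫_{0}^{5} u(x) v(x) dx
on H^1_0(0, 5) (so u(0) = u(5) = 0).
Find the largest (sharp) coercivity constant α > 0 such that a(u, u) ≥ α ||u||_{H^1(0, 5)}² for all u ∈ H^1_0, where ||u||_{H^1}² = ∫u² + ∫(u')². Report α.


α = (π^2 + 15)/(π^2 + 25)

Coercivity of a(·,·) on H^1_0(0, 5) means a(u, u) ≥ α ||u||_{H^1}² for every u ∈ H^1_0.
The interval has length L = 5, and Poincaré/coercivity depend only on L. Here a(u, u) = ∫(u')² + (3/5)·∫u².
Here 0 < c = 3/5 < 1. The condition a(u,u) ≥ α||u||_{H^1}² reads (1−α)∫(u')² ≥ (α−c)∫u². Any admissible α is ≤ 1 (rapidly oscillating u have ∫u²/∫(u')² → 0), and α = 1 would force 0 ≥ (1−c)∫u², impossible since c < 1; so 1−α > 0. By the sharp Poincaré inequality on H^1_0 of an interval of length L, ∫(u')² ≥ (π/L)²∫u² with equality for the first sine mode sin(π(x−x₀)/L) (x₀ the left endpoint), so the inequality holds for all u iff (1−α)(π/L)² ≥ α − c, i.e. α ≤ ((π/L)² + c)/((π/L)² + 1) = (1 + c(L/π)²)/(1 + (L/π)²). With (π/L)² = π^2/25 and c = 3/5, the largest admissible constant is α = ((π/L)² + c)/((π/L)² + 1).
Simplifying, α = (π^2 + 15)/(π^2 + 25).


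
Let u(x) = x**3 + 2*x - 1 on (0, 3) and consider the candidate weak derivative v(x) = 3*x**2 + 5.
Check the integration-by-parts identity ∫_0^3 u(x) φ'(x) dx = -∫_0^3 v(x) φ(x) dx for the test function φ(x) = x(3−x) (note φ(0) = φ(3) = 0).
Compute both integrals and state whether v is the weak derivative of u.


LHS = -909/20, RHS = -1179/20. No, v is not the weak derivative of u.

u(x) = x**3 + 2*x - 1, classical derivative u'(x) = 3*x**2 + 2.
φ(x) = x(3−x), so φ'(x) = 3 - 2*x.
Note φ(0) = φ(3) = 0, so the boundary term u·φ vanishes.
LHS = ∫_0^3 u(x) φ'(x) dx = ∫_0^3 (-2*x^4 + 3*x^3 - 4*x^2 + 8*x - 3) dx. Term by term:
  ∫_0^3 -2*x^4 dx = -486/5;  ∫_0^3 3*x^3 dx = 243/4;  ∫_0^3 -4*x^2 dx = -36;
  ∫_0^3 8*x dx = 36;  ∫_0^3 -3 dx = -9.
Sum: -486/5 + 243/4 − 36 + 36 − 9 = -909/20.
So LHS = -909/20.
∫_0^3 v(x) φ(x) dx = ∫_0^3 (-3*x^4 + 9*x^3 - 5*x^2 + 15*x) dx. Term by term:
  ∫_0^3 -3*x^4 dx = -729/5;  ∫_0^3 9*x^3 dx = 729/4;  ∫_0^3 -5*x^2 dx = -45;
  ∫_0^3 15*x dx = 135/2.
Sum: -729/5 + 729/4 − 45 + 135/2 = 1179/20.
So RHS = -∫_0^3 v(x) φ(x) dx = -1179/20.
LHS − RHS = 27/2 ≠ 0, so the identity fails.
(For a valid weak derivative the identity must hold for EVERY test function, in particular this one. The failure shows v is NOT the weak derivative of u.)
Correct weak derivative would be u'(x) = 3*x**2 + 2.


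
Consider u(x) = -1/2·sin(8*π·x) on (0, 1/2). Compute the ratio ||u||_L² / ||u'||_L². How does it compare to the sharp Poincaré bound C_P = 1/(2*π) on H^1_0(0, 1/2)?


||u||_L² / ||u'||_L² = 1/(8*π) < C_P = 1/(2*π).

u(x) = -1/2·sin(8*π·x), so u'(x) = -4*π*cos(8*π*x).
Writing u(x) = A·sin(kπx/L) with A = -1/2 and k = 4, use ∫_0^L sin²(kπx/L) dx = L/2 and ∫_0^L cos²(kπx/L) dx = L/2.
u² = 1/4·sin²(8*π·x) and (u')² = 16*π^2·cos²(8*π·x), and each of sin², cos² integrates to L/2 = 1/4 over (0, 1/2).
∫_0^1/2 u² dx = 1/16, so ||u||_L² = 1/4.
∫_0^1/2 (u')² dx = 4*π^2, so ||u'||_L² = 2*π.
Ratio ||u||_L² / ||u'||_L² = 1/(8*π).
Sharp Poincaré constant on H^1_0(0, 1/2) is C_P = L/π = 1/(2*π), achieved by sin(2*π·x).
This is the k = 4 harmonic; the ratio L/(kπ) is strictly less than C_P = L/π, consistent with the sharp inequality ||u||_L² ≤ C_P ||u'||_L².


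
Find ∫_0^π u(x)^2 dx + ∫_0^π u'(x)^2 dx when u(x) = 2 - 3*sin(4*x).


||u||_{H^1(0,π)}^2 = 161*π/2

u'(x) = -12*cos(4*x).
Expand u² and (u')² and integrate term by term on (0, π), using: for integers n ≥ 1, ∫_0^π sin²(nx) dx = ∫_0^π cos²(nx) dx = π/2; for n ≠ n', ∫_0^π sin(nx)sin(n'x) dx = ∫_0^π cos(nx)cos(n'x) dx = 0; and by product-to-sum, ∫_0^π sin(nx)cos(n'x) dx = ½∫_0^π [sin((n+n')x) + sin((n−n')x)] dx, which is 0 when n+n' is even and 2n/(n²−n'²) when n+n' is odd (it need not vanish on (0, π)). For the constant mode: ∫_0^π 1 dx = π, ∫_0^π cos(nx) dx = 0, ∫_0^π sin(nx) dx = (1−(−1)^n)/n.
  u² squared terms: (2)²·∫1 dx = 4·π = 4*π;  (-3)²·∫sin(4x)² dx = 9·π/2 = 9*π/2.
  u² cross terms: 2·(2)·(-3)·∫1·sin(4x) dx = -12·(0) = 0.
  So ∫_0^π u² dx = 4*π + 9*π/2 + 0 = 17*π/2.
  (u')² squared terms: (-12)²·∫cos(4x)² dx = 144·π/2 = 72*π.
  So ∫_0^π (u')² dx = 72*π.
||u||_{H^1}^2 = (17*π/2) + (72*π) = 161*π/2.


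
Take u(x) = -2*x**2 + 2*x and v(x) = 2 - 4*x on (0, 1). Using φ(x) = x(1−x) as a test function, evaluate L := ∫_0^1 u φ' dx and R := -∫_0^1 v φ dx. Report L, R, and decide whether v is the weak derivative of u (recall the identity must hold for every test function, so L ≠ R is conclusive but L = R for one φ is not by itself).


LHS = 0, RHS = 0. Yes, v = u' weakly.

u(x) = -2*x**2 + 2*x, classical derivative u'(x) = 2 - 4*x.
φ(x) = x(1−x), so φ'(x) = 1 - 2*x.
Note φ(0) = φ(1) = 0, so the boundary term u·φ vanishes.
LHS = ∫_0^1 u(x) φ'(x) dx = ∫_0^1 (4*x^3 - 6*x^2 + 2*x) dx. Term by term:
  ∫_0^1 4*x^3 dx = 1;  ∫_0^1 -6*x^2 dx = -2;  ∫_0^1 2*x dx = 1.
Sum: 1 − 2 + 1 = 0.
So LHS = 0.
∫_0^1 v(x) φ(x) dx = ∫_0^1 (4*x^3 - 6*x^2 + 2*x) dx. Term by term:
  ∫_0^1 4*x^3 dx = 1;  ∫_0^1 -6*x^2 dx = -2;  ∫_0^1 2*x dx = 1.
Sum: 1 − 2 + 1 = 0.
So RHS = -∫_0^1 v(x) φ(x) dx = 0.
LHS = RHS, so the identity holds for this test φ.
Moreover u is smooth here and v(x) = u'(x) = 2 - 4*x pointwise, so the identity holds for every test function. Hence v is the weak derivative of u.


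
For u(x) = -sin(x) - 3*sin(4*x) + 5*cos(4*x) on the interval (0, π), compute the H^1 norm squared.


||u||_{H^1(0,π)}^2 = 68/3 + 290*π

u'(x) = -20*sin(4*x) - cos(x) - 12*cos(4*x).
Expand u² and (u')² and integrate term by term on (0, π), using: for integers n ≥ 1, ∫_0^π sin²(nx) dx = ∫_0^π cos²(nx) dx = π/2; for n ≠ n', ∫_0^π sin(nx)sin(n'x) dx = ∫_0^π cos(nx)cos(n'x) dx = 0; and by product-to-sum, ∫_0^π sin(nx)cos(n'x) dx = ½∫_0^π [sin((n+n')x) + sin((n−n')x)] dx, which is 0 when n+n' is even and 2n/(n²−n'²) when n+n' is odd (it need not vanish on (0, π)).
  u² squared terms: (-1)²·∫sin(x)² dx = 1·π/2 = π/2;  (-3)²·∫sin(4x)² dx = 9·π/2 = 9*π/2;  (5)²·∫cos(4x)² dx = 25·π/2 = 25*π/2.
  u² cross terms: 2·(-1)·(-3)·∫sin(x)·sin(4x) dx = 6·(0) = 0;  2·(-1)·(5)·∫sin(x)·cos(4x) dx = -10·(-2/15) = 4/3;  2·(-3)·(5)·∫sin(4x)·cos(4x) dx = -30·(0) = 0.
  So ∫_0^π u² dx = π/2 + 9*π/2 + 25*π/2 + 0 + 4/3 + 0 = 4/3 + 35*π/2.
  (u')² squared terms: (-1)²·∫cos(x)² dx = 1·π/2 = π/2;  (-20)²·∫sin(4x)² dx = 400·π/2 = 200*π;  (-12)²·∫cos(4x)² dx = 144·π/2 = 72*π.
  (u')² cross terms: 2·(-1)·(-20)·∫cos(x)·sin(4x) dx = 40·(8/15) = 64/3;  2·(-1)·(-12)·∫cos(x)·cos(4x) dx = 24·(0) = 0;  2·(-20)·(-12)·∫sin(4x)·cos(4x) dx = 480·(0) = 0.
  So ∫_0^π (u')² dx = π/2 + 200*π + 72*π + 64/3 + 0 + 0 = 64/3 + 545*π/2.
||u||_{H^1}^2 = (4/3 + 35*π/2) + (64/3 + 545*π/2) = 68/3 + 290*π.


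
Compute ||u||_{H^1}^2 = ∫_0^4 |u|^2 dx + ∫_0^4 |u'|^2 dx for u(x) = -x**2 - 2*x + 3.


||u||_{H^1}^2 = 7852/15

The H^1 norm (squared) on an interval (0, L) is
  ||u||_{H^1}^2 = ∫_0^L u(x)^2 dx + ∫_0^L u'(x)^2 dx.
Compute u'(x) = -2*x - 2.
Then u(x)^2 = x**4 + 4*x**3 - 2*x**2 - 12*x + 9 and u'(x)^2 = 4*x**2 + 8*x + 4.
Integrate each monomial from 0 to 4 using ∫_0^4 c·x^n dx = c·4^(n+1)/(n+1):
  ∫_0^4 u(x)^2 dx = ∫_0^4 (x^4 + 4*x^3 - 2*x^2 - 12*x + 9) dx. Term by term:
    ∫_0^4 x^4 dx = 1024/5;  ∫_0^4 4*x^3 dx = 256;  ∫_0^4 -2*x^2 dx = -128/3;
    ∫_0^4 -12*x dx = -96;  ∫_0^4 9 dx = 36.
  Sum: 1024/5 + 256 − 128/3 − 96 + 36 = 5372/15.
  ∫_0^4 u'(x)^2 dx = ∫_0^4 (4*x^2 + 8*x + 4) dx. Term by term:
    ∫_0^4 4*x^2 dx = 256/3;  ∫_0^4 8*x dx = 64;  ∫_0^4 4 dx = 16.
  Sum: 256/3 + 64 + 16 = 496/3.
Adding: ||u||_{H^1}^2 = 5372/15 + 496/3 = 7852/15.


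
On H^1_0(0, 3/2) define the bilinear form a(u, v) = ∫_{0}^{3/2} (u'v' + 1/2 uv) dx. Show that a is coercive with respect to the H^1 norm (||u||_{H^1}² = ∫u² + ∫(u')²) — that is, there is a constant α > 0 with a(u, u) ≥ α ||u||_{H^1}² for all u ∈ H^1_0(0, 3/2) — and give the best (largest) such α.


α = (9 + 8*π^2)/(2*(9 + 4*π^2))

Coercivity of a(·,·) on H^1_0(0, 3/2) means a(u, u) ≥ α ||u||_{H^1}² for every u ∈ H^1_0.
The interval has length L = 3/2, and Poincaré/coercivity depend only on L. Here a(u, u) = ∫(u')² + (1/2)·∫u².
Here 0 < c = 1/2 < 1. The condition a(u,u) ≥ α||u||_{H^1}² reads (1−α)∫(u')² ≥ (α−c)∫u². Any admissible α is ≤ 1 (rapidly oscillating u have ∫u²/∫(u')² → 0), and α = 1 would force 0 ≥ (1−c)∫u², impossible since c < 1; so 1−α > 0. By the sharp Poincaré inequality on H^1_0 of an interval of length L, ∫(u')² ≥ (π/L)²∫u² with equality for the first sine mode sin(π(x−x₀)/L) (x₀ the left endpoint), so the inequality holds for all u iff (1−α)(π/L)² ≥ α − c, i.e. α ≤ ((π/L)² + c)/((π/L)² + 1) = (1 + c(L/π)²)/(1 + (L/π)²). With (π/L)² = 4*π^2/9 and c = 1/2, the largest admissible constant is α = ((π/L)² + c)/((π/L)² + 1).
Simplifying, α = (9 + 8*π^2)/(2*(9 + 4*π^2)).


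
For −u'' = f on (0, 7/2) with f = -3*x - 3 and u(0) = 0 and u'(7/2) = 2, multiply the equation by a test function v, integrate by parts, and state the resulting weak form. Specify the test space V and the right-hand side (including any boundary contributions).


V = {v ∈ H^1(0, 7/2) : v(0) = 0} (test functions vanish at x = 0 where u is specified); weak form: ∫_0^7/2 u'v' dx = ∫_0^7/2 (-3*x - 3) v dx + 2·v(7/2) for all v ∈ V.

Multiply both sides by a test function v and integrate from 0 to 7/2:
  ∫_0^7/2 −u''(x) v(x) dx = ∫_0^7/2 f(x) v(x) dx.
Integrate the LHS by parts once:
  ∫_0^7/2 −u'' v dx = −[u'(x) v(x)]_0^7/2 + ∫_0^7/2 u'(x) v'(x) dx.
Thus ∫_0^7/2 u'(x) v'(x) dx = ∫_0^7/2 f(x) v(x) dx + [u'(x) v(x)]_0^7/2.
Choose V so that boundary terms are either known or forced to vanish.
Mixed BC: u(0) = 0 (Dirichlet) and u'(7/2) = 2 (Neumann). Define V = {v ∈ H^1(0, 7/2) : v(0) = 0}. Then [u' v]_0^7/2 = u'(7/2)·v(7/2) − u'(0)·0 = 2·v(7/2).
Weak formulation: find u (satisfying any essential BC) such that ∫_0^7/2 u'(x) v'(x) dx = ∫_0^7/2 f v dx + 2·v(7/2) for all v ∈ V (Dirichlet at 0 absorbed into V; Neumann datum at x = 7/2 contributes the boundary term).
Substituting f(x) = -3*x - 3, the right-hand side is ∫_0^7/2 (-3*x - 3) v dx + 2·v(7/2).


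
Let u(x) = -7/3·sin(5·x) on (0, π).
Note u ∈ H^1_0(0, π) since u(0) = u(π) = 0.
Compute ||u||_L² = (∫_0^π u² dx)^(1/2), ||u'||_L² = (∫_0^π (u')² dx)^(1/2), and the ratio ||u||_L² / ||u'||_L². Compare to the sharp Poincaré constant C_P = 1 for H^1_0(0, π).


||u||_L² / ||u'||_L² = 1/5 < C_P = 1.

u(x) = -7/3·sin(5·x), so u'(x) = -35*cos(5*x)/3.
Writing u(x) = A·sin(kπx/L) with A = -7/3 and k = 5, use ∫_0^L sin²(kπx/L) dx = L/2 and ∫_0^L cos²(kπx/L) dx = L/2.
u² = 49/9·sin²(5·x) and (u')² = 1225/9·cos²(5·x), and each of sin², cos² integrates to L/2 = π/2 over (0, π).
∫_0^π u² dx = 49*π/18, so ||u||_L² = 7*sqrt(2)*sqrt(π)/6.
∫_0^π (u')² dx = 1225*π/18, so ||u'||_L² = 35*sqrt(2)*sqrt(π)/6.
Ratio ||u||_L² / ||u'||_L² = 1/5.
Sharp Poincaré constant on H^1_0(0, π) is C_P = L/π = 1, achieved by sin(x).
This is the k = 5 harmonic; the ratio L/(kπ) is strictly less than C_P = L/π, consistent with the sharp inequality ||u||_L² ≤ C_P ||u'||_L².


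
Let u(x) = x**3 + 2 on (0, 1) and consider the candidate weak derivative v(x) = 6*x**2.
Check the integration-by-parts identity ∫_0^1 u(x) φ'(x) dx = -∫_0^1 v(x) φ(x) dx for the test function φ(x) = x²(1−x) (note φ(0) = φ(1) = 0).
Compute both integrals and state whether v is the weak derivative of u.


LHS = -1/10, RHS = -1/5. No, v is not the weak derivative of u.

u(x) = x**3 + 2, classical derivative u'(x) = 3*x**2.
φ(x) = x²(1−x), so φ'(x) = x*(2 - 3*x).
Note φ(0) = φ(1) = 0, so the boundary term u·φ vanishes.
LHS = ∫_0^1 u(x) φ'(x) dx = ∫_0^1 (-3*x^5 + 2*x^4 - 6*x^2 + 4*x) dx. Term by term:
  ∫_0^1 -3*x^5 dx = -1/2;  ∫_0^1 2*x^4 dx = 2/5;  ∫_0^1 -6*x^2 dx = -2;
  ∫_0^1 4*x dx = 2.
Sum: -1/2 + 2/5 − 2 + 2 = -1/10.
So LHS = -1/10.
∫_0^1 v(x) φ(x) dx = ∫_0^1 (-6*x^5 + 6*x^4) dx. Term by term:
  ∫_0^1 -6*x^5 dx = -1;  ∫_0^1 6*x^4 dx = 6/5.
Sum: -1 + 6/5 = 1/5.
So RHS = -∫_0^1 v(x) φ(x) dx = -1/5.
LHS − RHS = 1/10 ≠ 0, so the identity fails.
(For a valid weak derivative the identity must hold for EVERY test function, in particular this one. The failure shows v is NOT the weak derivative of u.)
Correct weak derivative would be u'(x) = 3*x**2.


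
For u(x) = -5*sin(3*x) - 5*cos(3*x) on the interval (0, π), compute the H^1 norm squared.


||u||_{H^1(0,π)}^2 = 250*π

u'(x) = 15*sin(3*x) - 15*cos(3*x).
Expand u² and (u')² and integrate term by term on (0, π), using: for integers n ≥ 1, ∫_0^π sin²(nx) dx = ∫_0^π cos²(nx) dx = π/2; for n ≠ n', ∫_0^π sin(nx)sin(n'x) dx = ∫_0^π cos(nx)cos(n'x) dx = 0; and by product-to-sum, ∫_0^π sin(nx)cos(n'x) dx = ½∫_0^π [sin((n+n')x) + sin((n−n')x)] dx, which is 0 when n+n' is even and 2n/(n²−n'²) when n+n' is odd (it need not vanish on (0, π)).
  u² squared terms: (-5)²·∫cos(3x)² dx = 25·π/2 = 25*π/2;  (-5)²·∫sin(3x)² dx = 25·π/2 = 25*π/2.
  u² cross terms: 2·(-5)·(-5)·∫cos(3x)·sin(3x) dx = 50·(0) = 0.
  So ∫_0^π u² dx = 25*π/2 + 25*π/2 + 0 = 25*π.
  (u')² squared terms: (-15)²·∫cos(3x)² dx = 225·π/2 = 225*π/2;  (15)²·∫sin(3x)² dx = 225·π/2 = 225*π/2.
  (u')² cross terms: 2·(-15)·(15)·∫cos(3x)·sin(3x) dx = -450·(0) = 0.
  So ∫_0^π (u')² dx = 225*π/2 + 225*π/2 + 0 = 225*π.
||u||_{H^1}^2 = (25*π) + (225*π) = 250*π.


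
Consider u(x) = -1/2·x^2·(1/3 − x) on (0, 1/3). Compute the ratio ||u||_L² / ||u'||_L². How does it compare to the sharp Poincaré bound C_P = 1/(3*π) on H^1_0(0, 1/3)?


||u||_L² / ||u'||_L² = sqrt(14)/42 < C_P = 1/(3*π).

u(x) = -1/2·x^2·(1/3 − x), so u'(x) = x*(9*x - 2)/6.
u(x) = -1/2·x^2·(1/3 − x) vanishes at x = 0 and x = 1/3, so u ∈ H^1_0(0, 1/3). Differentiate via the product rule and integrate the resulting polynomials term by term.
  ∫_0^1/3 u² dx = ∫_0^1/3 (x^6/4 - x^5/6 + x^4/36) dx. Term by term:
    ∫_0^1/3 x^6/4 dx = 1/61236;  ∫_0^1/3 -x^5/6 dx = -1/26244;  ∫_0^1/3 x^4/36 dx = 1/43740.
  Sum: 1/61236 − 1/26244 + 1/43740 = 1/918540.
  ∫_0^1/3 (u')² dx = ∫_0^1/3 (9*x^4/4 - x^3 + x^2/9) dx. Term by term:
    ∫_0^1/3 9*x^4/4 dx = 1/540;  ∫_0^1/3 -x^3 dx = -1/324;  ∫_0^1/3 x^2/9 dx = 1/729.
  Sum: 1/540 − 1/324 + 1/729 = 1/7290.
∫_0^1/3 u² dx = 1/918540, so ||u||_L² = sqrt(35)/5670.
∫_0^1/3 (u')² dx = 1/7290, so ||u'||_L² = sqrt(10)/270.
Ratio ||u||_L² / ||u'||_L² = sqrt(14)/42.
Sharp Poincaré constant on H^1_0(0, 1/3) is C_P = L/π = 1/(3*π), achieved by sin(3*π·x).
A polynomial bump cannot attain the sharp Poincaré constant (only the first sine eigenfunction does), so the ratio is strictly less than C_P, consistent with ||u||_L² ≤ C_P ||u'||_L².


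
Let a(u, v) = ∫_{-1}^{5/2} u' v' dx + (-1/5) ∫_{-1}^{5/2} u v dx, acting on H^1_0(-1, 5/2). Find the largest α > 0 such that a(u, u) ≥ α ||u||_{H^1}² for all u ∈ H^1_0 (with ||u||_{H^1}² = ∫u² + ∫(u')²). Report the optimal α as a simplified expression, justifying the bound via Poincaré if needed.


α = (-49 + 20*π^2)/(5*(4*π^2 + 49))

Coercivity of a(·,·) on H^1_0(-1, 5/2) means a(u, u) ≥ α ||u||_{H^1}² for every u ∈ H^1_0.
The interval has length L = 7/2, and Poincaré/coercivity depend only on L. Here a(u, u) = ∫(u')² + (-1/5)·∫u².
Here c = -1/5 < 0 with |c| < (π/L)² = 4*π^2/49, so coercivity still holds. The condition a(u,u) ≥ α||u||_{H^1}² reads (1−α)∫(u')² ≥ (α−c)∫u². Any admissible α is ≤ 1 (rapidly oscillating u have ∫u²/∫(u')² → 0), and α = 1 would force 0 ≥ (1−c)∫u², impossible since c < 1; so 1−α > 0. By the sharp Poincaré inequality on H^1_0 of an interval of length L, ∫(u')² ≥ (π/L)²∫u² with equality for the first sine mode sin(π(x−x₀)/L) (x₀ the left endpoint), so the inequality holds for all u iff (1−α)(π/L)² ≥ α − c, i.e. α ≤ ((π/L)² + c)/((π/L)² + 1) = (1 + c(L/π)²)/(1 + (L/π)²). (Direct route, valid since c ≤ 0: Poincaré gives c∫u² ≥ c(L/π)²∫(u')², so a(u,u) ≥ (1 + c(L/π)²)∫(u')², while ||u||_{H^1}² ≤ (1 + (L/π)²)∫(u')²; dividing yields the same α.) With (π/L)² = 4*π^2/49 and c = -1/5, the largest admissible constant is α = ((π/L)² + c)/((π/L)² + 1).
Simplifying, α = (-49 + 20*π^2)/(5*(4*π^2 + 49)).


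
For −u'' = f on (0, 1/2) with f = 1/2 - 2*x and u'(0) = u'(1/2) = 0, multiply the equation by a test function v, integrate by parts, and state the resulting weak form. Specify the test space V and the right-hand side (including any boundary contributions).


V = H^1(0, 1/2) (no boundary constraint on v; u is determined up to an additive constant); weak form: ∫_0^1/2 u'v' dx = ∫_0^1/2 (1/2 - 2*x) v dx for all v ∈ V.

Multiply both sides by a test function v and integrate from 0 to 1/2:
  ∫_0^1/2 −u''(x) v(x) dx = ∫_0^1/2 f(x) v(x) dx.
Integrate the LHS by parts once:
  ∫_0^1/2 −u'' v dx = −[u'(x) v(x)]_0^1/2 + ∫_0^1/2 u'(x) v'(x) dx.
Thus ∫_0^1/2 u'(x) v'(x) dx = ∫_0^1/2 f(x) v(x) dx + [u'(x) v(x)]_0^1/2.
Choose V so that boundary terms are either known or forced to vanish.
u has homogeneous Neumann: u'(0) = u'(1/2) = 0. So [u' v]_0^1/2 = 0·v(1/2) − 0·v(0) = 0 for any v; take V = H^1(0, 1/2).
Weak formulation: find u (satisfying any essential BC) such that ∫_0^1/2 u'(x) v'(x) dx = ∫_0^1/2 f v dx for all v ∈ V (homogeneous Neumann, so boundary terms vanish).
Substituting f(x) = 1/2 - 2*x, the right-hand side is ∫_0^1/2 (1/2 - 2*x) v dx.
Compatibility check (pure Neumann): taking v ≡ 1 ∈ V gives 0 = ∫_0^1/2 f dx + (0) − (0), i.e. ∫_0^1/2 f dx must equal u'(0) − u'(1/2) = 0. Indeed ∫_0^1/2 (1/2 - 2*x) dx = 0, so the data are compatible. The solution is then unique only up to an additive constant (fix it e.g. by requiring ∫_0^1/2 u dx = 0).


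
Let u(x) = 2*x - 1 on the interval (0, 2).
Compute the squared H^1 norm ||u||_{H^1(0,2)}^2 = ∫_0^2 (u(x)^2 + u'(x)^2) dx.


||u||_{H^1}^2 = 38/3

The H^1 norm (squared) on an interval (0, L) is
  ||u||_{H^1}^2 = ∫_0^L u(x)^2 dx + ∫_0^L u'(x)^2 dx.
Compute u'(x) = 2.
Then u(x)^2 = 4*x**2 - 4*x + 1 and u'(x)^2 = 4.
Integrate each monomial from 0 to 2 using ∫_0^2 c·x^n dx = c·2^(n+1)/(n+1):
  ∫_0^2 u(x)^2 dx = ∫_0^2 (4*x^2 - 4*x + 1) dx. Term by term:
    ∫_0^2 4*x^2 dx = 32/3;  ∫_0^2 -4*x dx = -8;  ∫_0^2 1 dx = 2.
  Sum: 32/3 − 8 + 2 = 14/3.
  ∫_0^2 u'(x)^2 dx = ∫_0^2 (4) dx. Term by term:
    ∫_0^2 4 dx = 8.
Adding: ||u||_{H^1}^2 = 14/3 + 8 = 38/3.


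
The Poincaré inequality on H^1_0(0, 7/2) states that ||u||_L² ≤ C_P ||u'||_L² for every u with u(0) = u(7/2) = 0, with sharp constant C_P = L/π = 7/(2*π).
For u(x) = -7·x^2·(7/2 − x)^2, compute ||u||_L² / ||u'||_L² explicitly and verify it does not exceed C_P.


||u||_L² / ||u'||_L² = 7*sqrt(3)/12 < C_P = 7/(2*π).

u(x) = -7·x^2·(7/2 − x)^2, so u'(x) = 7*x*(-8*x^2 + 42*x - 49)/2.
u(x) = -7·x^2·(7/2 − x)^2 vanishes at x = 0 and x = 7/2, so u ∈ H^1_0(0, 7/2). Differentiate via the product rule and integrate the resulting polynomials term by term.
  ∫_0^7/2 u² dx = ∫_0^7/2 (49*x^8 - 686*x^7 + 7203*x^6/2 - 16807*x^5/2 + 117649*x^4/16) dx. Term by term:
    ∫_0^7/2 49*x^8 dx = 1977326743/4608;  ∫_0^7/2 -686*x^7 dx = -1977326743/1024;  ∫_0^7/2 7203*x^6/2 dx = 847425747/256;
    ∫_0^7/2 -16807*x^5/2 dx = -1977326743/768;  ∫_0^7/2 117649*x^4/16 dx = 1977326743/2560.
  Sum: 1977326743/4608 − 1977326743/1024 + 847425747/256 − 1977326743/768 + 1977326743/2560 = 282475249/46080.
  ∫_0^7/2 (u')² dx = ∫_0^7/2 (784*x^6 - 8232*x^5 + 31213*x^4 - 50421*x^3 + 117649*x^2/4) dx. Term by term:
    ∫_0^7/2 784*x^6 dx = 5764801/8;  ∫_0^7/2 -8232*x^5 dx = -40353607/16;  ∫_0^7/2 31213*x^4 dx = 524596891/160;
    ∫_0^7/2 -50421*x^3 dx = -121060821/64;  ∫_0^7/2 117649*x^2/4 dx = 40353607/96.
  Sum: 5764801/8 − 40353607/16 + 524596891/160 − 121060821/64 + 40353607/96 = 5764801/960.
∫_0^7/2 u² dx = 282475249/46080, so ||u||_L² = 16807*sqrt(5)/480.
∫_0^7/2 (u')² dx = 5764801/960, so ||u'||_L² = 2401*sqrt(15)/120.
Ratio ||u||_L² / ||u'||_L² = 7*sqrt(3)/12.
Sharp Poincaré constant on H^1_0(0, 7/2) is C_P = L/π = 7/(2*π), achieved by sin(2*π/7·x).
A polynomial bump cannot attain the sharp Poincaré constant (only the first sine eigenfunction does), so the ratio is strictly less than C_P, consistent with ||u||_L² ≤ C_P ||u'||_L².


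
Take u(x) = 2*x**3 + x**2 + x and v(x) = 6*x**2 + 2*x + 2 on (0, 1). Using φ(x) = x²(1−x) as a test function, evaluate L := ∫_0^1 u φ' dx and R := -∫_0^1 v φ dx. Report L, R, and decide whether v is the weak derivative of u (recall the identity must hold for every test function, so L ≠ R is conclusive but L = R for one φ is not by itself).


LHS = -23/60, RHS = -7/15. No, v is not the weak derivative of u.

u(x) = 2*x**3 + x**2 + x, classical derivative u'(x) = 6*x**2 + 2*x + 1.
φ(x) = x²(1−x), so φ'(x) = x*(2 - 3*x).
Note φ(0) = φ(1) = 0, so the boundary term u·φ vanishes.
LHS = ∫_0^1 u(x) φ'(x) dx = ∫_0^1 (-6*x^5 + x^4 - x^3 + 2*x^2) dx. Term by term:
  ∫_0^1 -6*x^5 dx = -1;  ∫_0^1 x^4 dx = 1/5;  ∫_0^1 -x^3 dx = -1/4;
  ∫_0^1 2*x^2 dx = 2/3.
Sum: -1 + 1/5 − 1/4 + 2/3 = -23/60.
So LHS = -23/60.
∫_0^1 v(x) φ(x) dx = ∫_0^1 (-6*x^5 + 4*x^4 + 2*x^2) dx. Term by term:
  ∫_0^1 -6*x^5 dx = -1;  ∫_0^1 4*x^4 dx = 4/5;  ∫_0^1 2*x^2 dx = 2/3.
Sum: -1 + 4/5 + 2/3 = 7/15.
So RHS = -∫_0^1 v(x) φ(x) dx = -7/15.
LHS − RHS = 1/12 ≠ 0, so the identity fails.
(For a valid weak derivative the identity must hold for EVERY test function, in particular this one. The failure shows v is NOT the weak derivative of u.)
Correct weak derivative would be u'(x) = 6*x**2 + 2*x + 1.


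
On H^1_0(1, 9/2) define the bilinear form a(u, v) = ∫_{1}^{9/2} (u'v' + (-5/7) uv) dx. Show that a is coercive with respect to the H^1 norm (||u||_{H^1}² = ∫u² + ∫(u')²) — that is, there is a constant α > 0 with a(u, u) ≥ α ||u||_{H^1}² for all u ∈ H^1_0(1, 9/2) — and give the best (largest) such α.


α = (-35 + 4*π^2)/(4*π^2 + 49)

Coercivity of a(·,·) on H^1_0(1, 9/2) means a(u, u) ≥ α ||u||_{H^1}² for every u ∈ H^1_0.
The interval has length L = 7/2, and Poincaré/coercivity depend only on L. Here a(u, u) = ∫(u')² + (-5/7)·∫u².
Here c = -5/7 < 0 with |c| < (π/L)² = 4*π^2/49, so coercivity still holds. The condition a(u,u) ≥ α||u||_{H^1}² reads (1−α)∫(u')² ≥ (α−c)∫u². Any admissible α is ≤ 1 (rapidly oscillating u have ∫u²/∫(u')² → 0), and α = 1 would force 0 ≥ (1−c)∫u², impossible since c < 1; so 1−α > 0. By the sharp Poincaré inequality on H^1_0 of an interval of length L, ∫(u')² ≥ (π/L)²∫u² with equality for the first sine mode sin(π(x−x₀)/L) (x₀ the left endpoint), so the inequality holds for all u iff (1−α)(π/L)² ≥ α − c, i.e. α ≤ ((π/L)² + c)/((π/L)² + 1) = (1 + c(L/π)²)/(1 + (L/π)²). (Direct route, valid since c ≤ 0: Poincaré gives c∫u² ≥ c(L/π)²∫(u')², so a(u,u) ≥ (1 + c(L/π)²)∫(u')², while ||u||_{H^1}² ≤ (1 + (L/π)²)∫(u')²; dividing yields the same α.) With (π/L)² = 4*π^2/49 and c = -5/7, the largest admissible constant is α = ((π/L)² + c)/((π/L)² + 1).
Simplifying, α = (-35 + 4*π^2)/(4*π^2 + 49).


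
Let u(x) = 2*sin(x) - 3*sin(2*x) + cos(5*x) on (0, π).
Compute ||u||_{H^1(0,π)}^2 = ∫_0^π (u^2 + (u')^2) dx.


||u||_{H^1(0,π)}^2 = 208/7 + 79*π/2

u'(x) = -5*sin(5*x) + 2*cos(x) - 6*cos(2*x).
Expand u² and (u')² and integrate term by term on (0, π), using: for integers n ≥ 1, ∫_0^π sin²(nx) dx = ∫_0^π cos²(nx) dx = π/2; for n ≠ n', ∫_0^π sin(nx)sin(n'x) dx = ∫_0^π cos(nx)cos(n'x) dx = 0; and by product-to-sum, ∫_0^π sin(nx)cos(n'x) dx = ½∫_0^π [sin((n+n')x) + sin((n−n')x)] dx, which is 0 when n+n' is even and 2n/(n²−n'²) when n+n' is odd (it need not vanish on (0, π)).
  u² squared terms: (-3)²·∫sin(2x)² dx = 9·π/2 = 9*π/2;  (2)²·∫sin(x)² dx = 4·π/2 = 2*π;  (1)²·∫cos(5x)² dx = 1·π/2 = π/2.
  u² cross terms: 2·(-3)·(2)·∫sin(2x)·sin(x) dx = -12·(0) = 0;  2·(-3)·(1)·∫sin(2x)·cos(5x) dx = -6·(-4/21) = 8/7;  2·(2)·(1)·∫sin(x)·cos(5x) dx = 4·(0) = 0.
  So ∫_0^π u² dx = 9*π/2 + 2*π + π/2 + 0 + 8/7 + 0 = 8/7 + 7*π.
  (u')² squared terms: (-6)²·∫cos(2x)² dx = 36·π/2 = 18*π;  (-5)²·∫sin(5x)² dx = 25·π/2 = 25*π/2;  (2)²·∫cos(x)² dx = 4·π/2 = 2*π.
  (u')² cross terms: 2·(-6)·(-5)·∫cos(2x)·sin(5x) dx = 60·(10/21) = 200/7;  2·(-6)·(2)·∫cos(2x)·cos(x) dx = -24·(0) = 0;  2·(-5)·(2)·∫sin(5x)·cos(x) dx = -20·(0) = 0.
  So ∫_0^π (u')² dx = 18*π + 25*π/2 + 2*π + 200/7 + 0 + 0 = 200/7 + 65*π/2.
||u||_{H^1}^2 = (8/7 + 7*π) + (200/7 + 65*π/2) = 208/7 + 79*π/2.


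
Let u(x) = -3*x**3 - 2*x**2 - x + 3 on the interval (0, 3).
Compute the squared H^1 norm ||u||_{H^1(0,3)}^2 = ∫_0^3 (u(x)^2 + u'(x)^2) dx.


||u||_{H^1}^2 = 707907/70

The H^1 norm (squared) on an interval (0, L) is
  ||u||_{H^1}^2 = ∫_0^L u(x)^2 dx + ∫_0^L u'(x)^2 dx.
Compute u'(x) = -9*x**2 - 4*x - 1.
Then u(x)^2 = 9*x**6 + 12*x**5 + 10*x**4 - 14*x**3 - 11*x**2 - 6*x + 9 and u'(x)^2 = 81*x**4 + 72*x**3 + 34*x**2 + 8*x + 1.
Integrate each monomial from 0 to 3 using ∫_0^3 c·x^n dx = c·3^(n+1)/(n+1):
  ∫_0^3 u(x)^2 dx = ∫_0^3 (9*x^6 + 12*x^5 + 10*x^4 - 14*x^3 - 11*x^2 - 6*x + 9) dx. Term by term:
    ∫_0^3 9*x^6 dx = 19683/7;  ∫_0^3 12*x^5 dx = 1458;  ∫_0^3 10*x^4 dx = 486;
    ∫_0^3 -14*x^3 dx = -567/2;  ∫_0^3 -11*x^2 dx = -99;  ∫_0^3 -6*x dx = -27;
    ∫_0^3 9 dx = 27.
  Sum: 19683/7 + 1458 + 486 − 567/2 − 99 − 27 + 27 = 61227/14.
  ∫_0^3 u'(x)^2 dx = ∫_0^3 (81*x^4 + 72*x^3 + 34*x^2 + 8*x + 1) dx. Term by term:
    ∫_0^3 81*x^4 dx = 19683/5;  ∫_0^3 72*x^3 dx = 1458;  ∫_0^3 34*x^2 dx = 306;
    ∫_0^3 8*x dx = 36;  ∫_0^3 1 dx = 3.
  Sum: 19683/5 + 1458 + 306 + 36 + 3 = 28698/5.
Adding: ||u||_{H^1}^2 = 61227/14 + 28698/5 = 707907/70.


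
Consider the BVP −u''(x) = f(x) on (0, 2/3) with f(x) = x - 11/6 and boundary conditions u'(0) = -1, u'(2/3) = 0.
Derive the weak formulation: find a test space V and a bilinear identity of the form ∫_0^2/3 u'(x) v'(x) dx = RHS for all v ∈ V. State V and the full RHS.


V = H^1(0, 2/3) (v unrestricted at boundary; u is determined up to an additive constant); weak form: ∫_0^2/3 u'v' dx = ∫_0^2/3 (x - 11/6) v dx + v(0) for all v ∈ V.

Multiply both sides by a test function v and integrate from 0 to 2/3:
  ∫_0^2/3 −u''(x) v(x) dx = ∫_0^2/3 f(x) v(x) dx.
Integrate the LHS by parts once:
  ∫_0^2/3 −u'' v dx = −[u'(x) v(x)]_0^2/3 + ∫_0^2/3 u'(x) v'(x) dx.
Thus ∫_0^2/3 u'(x) v'(x) dx = ∫_0^2/3 f(x) v(x) dx + [u'(x) v(x)]_0^2/3.
Choose V so that boundary terms are either known or forced to vanish.
u has inhomogeneous Neumann u'(0) = -1, u'(2/3) = 0. [u' v]_0^2/3 = (0)·v(2/3) − (-1)·v(0) = v(0). Take V = H^1(0, 2/3); boundary term becomes part of RHS.
Weak formulation: find u (satisfying any essential BC) such that ∫_0^2/3 u'(x) v'(x) dx = ∫_0^2/3 f v dx + v(0) for all v ∈ V (Neumann data are natural BCs: they enter the RHS as boundary terms).
Substituting f(x) = x - 11/6, the right-hand side is ∫_0^2/3 (x - 11/6) v dx + v(0).
Compatibility check (pure Neumann): taking v ≡ 1 ∈ V gives 0 = ∫_0^2/3 f dx + (0) − (-1), i.e. ∫_0^2/3 f dx must equal u'(0) − u'(2/3) = -1. Indeed ∫_0^2/3 (x - 11/6) dx = -1, so the data are compatible. The solution is then unique only up to an additive constant (fix it e.g. by requiring ∫_0^2/3 u dx = 0).


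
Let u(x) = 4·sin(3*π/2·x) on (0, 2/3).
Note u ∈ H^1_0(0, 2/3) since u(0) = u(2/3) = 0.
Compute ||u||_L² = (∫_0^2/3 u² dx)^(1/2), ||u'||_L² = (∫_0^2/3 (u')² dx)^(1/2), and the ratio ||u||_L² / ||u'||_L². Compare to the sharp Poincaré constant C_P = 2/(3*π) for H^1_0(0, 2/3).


||u||_L² / ||u'||_L² = 2/(3*π) = C_P.

u(x) = 4·sin(3*π/2·x), so u'(x) = 6*π*cos(3*π*x/2).
Writing u(x) = A·sin(kπx/L) with A = 4 and k = 1, use ∫_0^L sin²(kπx/L) dx = L/2 and ∫_0^L cos²(kπx/L) dx = L/2.
u² = 16·sin²(3*π/2·x) and (u')² = 36*π^2·cos²(3*π/2·x), and each of sin², cos² integrates to L/2 = 1/3 over (0, 2/3).
∫_0^2/3 u² dx = 16/3, so ||u||_L² = 4*sqrt(3)/3.
∫_0^2/3 (u')² dx = 12*π^2, so ||u'||_L² = 2*sqrt(3)*π.
Ratio ||u||_L² / ||u'||_L² = 2/(3*π).
Sharp Poincaré constant on H^1_0(0, 2/3) is C_P = L/π = 2/(3*π), achieved by sin(3*π/2·x).
This is the k = 1 eigenfunction (up to amplitude), so the ratio equals the sharp Poincaré constant exactly.


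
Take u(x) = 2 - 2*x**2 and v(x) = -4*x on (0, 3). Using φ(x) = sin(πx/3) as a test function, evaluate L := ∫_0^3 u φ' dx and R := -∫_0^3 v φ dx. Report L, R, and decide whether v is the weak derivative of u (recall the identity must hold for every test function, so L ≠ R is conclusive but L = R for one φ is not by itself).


LHS = 36/π, RHS = 36/π. Yes, v = u' weakly.

u(x) = 2 - 2*x**2, classical derivative u'(x) = -4*x.
φ(x) = sin(πx/3), so φ'(x) = π*cos(π*x/3)/3.
Note φ(0) = φ(3) = 0, so the boundary term u·φ vanishes.
LHS = ∫_0^3 u(x) φ'(x) dx = ∫_0^3 (-2*π*x^2*cos(π*x/3)/3 + 2*π*cos(π*x/3)/3) dx. Term by term:
  ∫_0^3 2*π*cos(π*x/3)/3 dx = 0;  ∫_0^3 -2*π*x^2*cos(π*x/3)/3 dx = 36/π.
Sum: 0 + 36/π = 36/π.
So LHS = 36/π.
∫_0^3 v(x) φ(x) dx = ∫_0^3 (-4*x*sin(π*x/3)) dx. Term by term:
  ∫_0^3 -4*x*sin(π*x/3) dx = -36/π.
So RHS = -∫_0^3 v(x) φ(x) dx = 36/π.
LHS = RHS, so the identity holds for this test φ.
Moreover u is smooth here and v(x) = u'(x) = -4*x pointwise, so the identity holds for every test function. Hence v is the weak derivative of u.


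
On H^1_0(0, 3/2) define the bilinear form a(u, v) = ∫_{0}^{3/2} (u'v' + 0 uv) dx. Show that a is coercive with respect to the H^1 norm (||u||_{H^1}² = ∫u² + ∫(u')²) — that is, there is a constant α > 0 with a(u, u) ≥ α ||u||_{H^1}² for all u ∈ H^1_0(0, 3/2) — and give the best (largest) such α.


α = 4*π^2/(9 + 4*π^2)

Coercivity of a(·,·) on H^1_0(0, 3/2) means a(u, u) ≥ α ||u||_{H^1}² for every u ∈ H^1_0.
The interval has length L = 3/2, and Poincaré/coercivity depend only on L. Here a(u, u) = ∫(u')² + (0)·∫u².
Here c = 0, so a(u,u) = ∫(u')² alone. The condition a(u,u) ≥ α||u||_{H^1}² reads (1−α)∫(u')² ≥ (α−c)∫u². Any admissible α is ≤ 1 (rapidly oscillating u have ∫u²/∫(u')² → 0), and α = 1 would force 0 ≥ (1−c)∫u², impossible since c < 1; so 1−α > 0. By the sharp Poincaré inequality on H^1_0 of an interval of length L, ∫(u')² ≥ (π/L)²∫u² with equality for the first sine mode sin(π(x−x₀)/L) (x₀ the left endpoint), so the inequality holds for all u iff (1−α)(π/L)² ≥ α − c, i.e. α ≤ ((π/L)² + c)/((π/L)² + 1) = (1 + c(L/π)²)/(1 + (L/π)²). (Direct route, valid since c ≤ 0: Poincaré gives c∫u² ≥ c(L/π)²∫(u')², so a(u,u) ≥ (1 + c(L/π)²)∫(u')², while ||u||_{H^1}² ≤ (1 + (L/π)²)∫(u')²; dividing yields the same α.) With (π/L)² = 4*π^2/9 and c = 0, the largest admissible constant is α = ((π/L)² + c)/((π/L)² + 1).
Simplifying, α = 4*π^2/(9 + 4*π^2).


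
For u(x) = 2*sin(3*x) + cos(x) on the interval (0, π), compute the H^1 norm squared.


||u||_{H^1(0,π)}^2 = 21*π

u'(x) = -sin(x) + 6*cos(3*x).
Expand u² and (u')² and integrate term by term on (0, π), using: for integers n ≥ 1, ∫_0^π sin²(nx) dx = ∫_0^π cos²(nx) dx = π/2; for n ≠ n', ∫_0^π sin(nx)sin(n'x) dx = ∫_0^π cos(nx)cos(n'x) dx = 0; and by product-to-sum, ∫_0^π sin(nx)cos(n'x) dx = ½∫_0^π [sin((n+n')x) + sin((n−n')x)] dx, which is 0 when n+n' is even and 2n/(n²−n'²) when n+n' is odd (it need not vanish on (0, π)).
  u² squared terms: (2)²·∫sin(3x)² dx = 4·π/2 = 2*π;  (1)²·∫cos(x)² dx = 1·π/2 = π/2.
  u² cross terms: 2·(2)·(1)·∫sin(3x)·cos(x) dx = 4·(0) = 0.
  So ∫_0^π u² dx = 2*π + π/2 + 0 = 5*π/2.
  (u')² squared terms: (-1)²·∫sin(x)² dx = 1·π/2 = π/2;  (6)²·∫cos(3x)² dx = 36·π/2 = 18*π.
  (u')² cross terms: 2·(-1)·(6)·∫sin(x)·cos(3x) dx = -12·(0) = 0.
  So ∫_0^π (u')² dx = π/2 + 18*π + 0 = 37*π/2.
||u||_{H^1}^2 = (5*π/2) + (37*π/2) = 21*π.


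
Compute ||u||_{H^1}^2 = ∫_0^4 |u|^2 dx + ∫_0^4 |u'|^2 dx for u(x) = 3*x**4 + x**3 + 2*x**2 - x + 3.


||u||_{H^1}^2 = 15806680/21

The H^1 norm (squared) on an interval (0, L) is
  ||u||_{H^1}^2 = ∫_0^L u(x)^2 dx + ∫_0^L u'(x)^2 dx.
Compute u'(x) = 12*x**3 + 3*x**2 + 4*x - 1.
Then u(x)^2 = 9*x**8 + 6*x**7 + 13*x**6 - 2*x**5 + 20*x**4 + 2*x**3 + 13*x**2 - 6*x + 9 and u'(x)^2 = 144*x**6 + 72*x**5 + 105*x**4 + 10*x**2 - 8*x + 1.
Integrate each monomial from 0 to 4 using ∫_0^4 c·x^n dx = c·4^(n+1)/(n+1):
  ∫_0^4 u(x)^2 dx = ∫_0^4 (9*x^8 + 6*x^7 + 13*x^6 - 2*x^5 + 20*x^4 + 2*x^3 + 13*x^2 - 6*x + 9) dx. Term by term:
    ∫_0^4 9*x^8 dx = 262144;  ∫_0^4 6*x^7 dx = 49152;  ∫_0^4 13*x^6 dx = 212992/7;
    ∫_0^4 -2*x^5 dx = -4096/3;  ∫_0^4 20*x^4 dx = 4096;  ∫_0^4 2*x^3 dx = 128;
    ∫_0^4 13*x^2 dx = 832/3;  ∫_0^4 -6*x dx = -48;  ∫_0^4 9 dx = 36.
  Sum: 262144 + 49152 + 212992/7 − 4096/3 + 4096 + 128 + 832/3 − 48 + 36 = 2413932/7.
  ∫_0^4 u'(x)^2 dx = ∫_0^4 (144*x^6 + 72*x^5 + 105*x^4 + 10*x^2 - 8*x + 1) dx. Term by term:
    ∫_0^4 144*x^6 dx = 2359296/7;  ∫_0^4 72*x^5 dx = 49152;  ∫_0^4 105*x^4 dx = 21504;
    ∫_0^4 10*x^2 dx = 640/3;  ∫_0^4 -8*x dx = -64;  ∫_0^4 1 dx = 4.
  Sum: 2359296/7 + 49152 + 21504 + 640/3 − 64 + 4 = 8564884/21.
Adding: ||u||_{H^1}^2 = 2413932/7 + 8564884/21 = 15806680/21.


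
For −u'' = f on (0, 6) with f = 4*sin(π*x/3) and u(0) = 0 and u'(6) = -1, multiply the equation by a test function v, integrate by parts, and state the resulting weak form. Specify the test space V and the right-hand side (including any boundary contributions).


V = {v ∈ H^1(0, 6) : v(0) = 0} (test functions vanish at x = 0 where u is specified); weak form: ∫_0^6 u'v' dx = ∫_0^6 (4*sin(π*x/3)) v dx − v(6) for all v ∈ V.

Multiply both sides by a test function v and integrate from 0 to 6:
  ∫_0^6 −u''(x) v(x) dx = ∫_0^6 f(x) v(x) dx.
Integrate the LHS by parts once:
  ∫_0^6 −u'' v dx = −[u'(x) v(x)]_0^6 + ∫_0^6 u'(x) v'(x) dx.
Thus ∫_0^6 u'(x) v'(x) dx = ∫_0^6 f(x) v(x) dx + [u'(x) v(x)]_0^6.
Choose V so that boundary terms are either known or forced to vanish.
Mixed BC: u(0) = 0 (Dirichlet) and u'(6) = -1 (Neumann). Define V = {v ∈ H^1(0, 6) : v(0) = 0}. Then [u' v]_0^6 = u'(6)·v(6) − u'(0)·0 = − v(6).
Weak formulation: find u (satisfying any essential BC) such that ∫_0^6 u'(x) v'(x) dx = ∫_0^6 f v dx − v(6) for all v ∈ V (Dirichlet at 0 absorbed into V; Neumann datum at x = 6 contributes the boundary term).
Substituting f(x) = 4*sin(π*x/3), the right-hand side is ∫_0^6 (4*sin(π*x/3)) v dx − v(6).


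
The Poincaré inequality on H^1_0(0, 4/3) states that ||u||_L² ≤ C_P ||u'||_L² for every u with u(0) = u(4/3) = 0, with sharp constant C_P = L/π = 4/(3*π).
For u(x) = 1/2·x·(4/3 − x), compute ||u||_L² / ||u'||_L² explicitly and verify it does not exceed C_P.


||u||_L² / ||u'||_L² = 2*sqrt(10)/15 < C_P = 4/(3*π).

u(x) = 1/2·x·(4/3 − x), so u'(x) = 2/3 - x.
u(x) = 1/2·x·(4/3 − x) vanishes at x = 0 and x = 4/3, so u ∈ H^1_0(0, 4/3). Differentiate via the product rule and integrate the resulting polynomials term by term.
  ∫_0^4/3 u² dx = ∫_0^4/3 (x^4/4 - 2*x^3/3 + 4*x^2/9) dx. Term by term:
    ∫_0^4/3 x^4/4 dx = 256/1215;  ∫_0^4/3 -2*x^3/3 dx = -128/243;  ∫_0^4/3 4*x^2/9 dx = 256/729.
  Sum: 256/1215 − 128/243 + 256/729 = 128/3645.
  ∫_0^4/3 (u')² dx = ∫_0^4/3 (x^2 - 4*x/3 + 4/9) dx. Term by term:
    ∫_0^4/3 x^2 dx = 64/81;  ∫_0^4/3 -4*x/3 dx = -32/27;  ∫_0^4/3 4/9 dx = 16/27.
  Sum: 64/81 − 32/27 + 16/27 = 16/81.
∫_0^4/3 u² dx = 128/3645, so ||u||_L² = 8*sqrt(10)/135.
∫_0^4/3 (u')² dx = 16/81, so ||u'||_L² = 4/9.
Ratio ||u||_L² / ||u'||_L² = 2*sqrt(10)/15.
Sharp Poincaré constant on H^1_0(0, 4/3) is C_P = L/π = 4/(3*π), achieved by sin(3*π/4·x).
A polynomial bump cannot attain the sharp Poincaré constant (only the first sine eigenfunction does), so the ratio is strictly less than C_P, consistent with ||u||_L² ≤ C_P ||u'||_L².


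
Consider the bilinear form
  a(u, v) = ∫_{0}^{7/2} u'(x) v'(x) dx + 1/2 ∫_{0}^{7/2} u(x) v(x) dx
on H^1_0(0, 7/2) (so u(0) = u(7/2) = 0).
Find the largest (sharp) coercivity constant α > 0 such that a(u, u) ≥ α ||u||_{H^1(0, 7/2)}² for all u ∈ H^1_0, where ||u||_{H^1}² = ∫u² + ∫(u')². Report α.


α = (49 + 8*π^2)/(2*(4*π^2 + 49))

Coercivity of a(·,·) on H^1_0(0, 7/2) means a(u, u) ≥ α ||u||_{H^1}² for every u ∈ H^1_0.
The interval has length L = 7/2, and Poincaré/coercivity depend only on L. Here a(u, u) = ∫(u')² + (1/2)·∫u².
Here 0 < c = 1/2 < 1. The condition a(u,u) ≥ α||u||_{H^1}² reads (1−α)∫(u')² ≥ (α−c)∫u². Any admissible α is ≤ 1 (rapidly oscillating u have ∫u²/∫(u')² → 0), and α = 1 would force 0 ≥ (1−c)∫u², impossible since c < 1; so 1−α > 0. By the sharp Poincaré inequality on H^1_0 of an interval of length L, ∫(u')² ≥ (π/L)²∫u² with equality for the first sine mode sin(π(x−x₀)/L) (x₀ the left endpoint), so the inequality holds for all u iff (1−α)(π/L)² ≥ α − c, i.e. α ≤ ((π/L)² + c)/((π/L)² + 1) = (1 + c(L/π)²)/(1 + (L/π)²). With (π/L)² = 4*π^2/49 and c = 1/2, the largest admissible constant is α = ((π/L)² + c)/((π/L)² + 1).
Simplifying, α = (49 + 8*π^2)/(2*(4*π^2 + 49)).


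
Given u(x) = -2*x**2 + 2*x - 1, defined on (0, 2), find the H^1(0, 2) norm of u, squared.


||u||_{H^1}^2 = 138/5

The H^1 norm (squared) on an interval (0, L) is
  ||u||_{H^1}^2 = ∫_0^L u(x)^2 dx + ∫_0^L u'(x)^2 dx.
Compute u'(x) = 2 - 4*x.
Then u(x)^2 = 4*x**4 - 8*x**3 + 8*x**2 - 4*x + 1 and u'(x)^2 = 16*x**2 - 16*x + 4.
Integrate each monomial from 0 to 2 using ∫_0^2 c·x^n dx = c·2^(n+1)/(n+1):
  ∫_0^2 u(x)^2 dx = ∫_0^2 (4*x^4 - 8*x^3 + 8*x^2 - 4*x + 1) dx. Term by term:
    ∫_0^2 4*x^4 dx = 128/5;  ∫_0^2 -8*x^3 dx = -32;  ∫_0^2 8*x^2 dx = 64/3;
    ∫_0^2 -4*x dx = -8;  ∫_0^2 1 dx = 2.
  Sum: 128/5 − 32 + 64/3 − 8 + 2 = 134/15.
  ∫_0^2 u'(x)^2 dx = ∫_0^2 (16*x^2 - 16*x + 4) dx. Term by term:
    ∫_0^2 16*x^2 dx = 128/3;  ∫_0^2 -16*x dx = -32;  ∫_0^2 4 dx = 8.
  Sum: 128/3 − 32 + 8 = 56/3.
Adding: ||u||_{H^1}^2 = 134/15 + 56/3 = 138/5.


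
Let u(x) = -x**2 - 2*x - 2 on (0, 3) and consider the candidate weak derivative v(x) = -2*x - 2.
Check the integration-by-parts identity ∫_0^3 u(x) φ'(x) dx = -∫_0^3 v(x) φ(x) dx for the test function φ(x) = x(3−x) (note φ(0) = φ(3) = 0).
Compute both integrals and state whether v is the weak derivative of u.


LHS = 45/2, RHS = 45/2. Yes, v = u' weakly.

u(x) = -x**2 - 2*x - 2, classical derivative u'(x) = -2*x - 2.
φ(x) = x(3−x), so φ'(x) = 3 - 2*x.
Note φ(0) = φ(3) = 0, so the boundary term u·φ vanishes.
LHS = ∫_0^3 u(x) φ'(x) dx = ∫_0^3 (2*x^3 + x^2 - 2*x - 6) dx. Term by term:
  ∫_0^3 2*x^3 dx = 81/2;  ∫_0^3 x^2 dx = 9;  ∫_0^3 -2*x dx = -9;
  ∫_0^3 -6 dx = -18.
Sum: 81/2 + 9 − 9 − 18 = 45/2.
So LHS = 45/2.
∫_0^3 v(x) φ(x) dx = ∫_0^3 (2*x^3 - 4*x^2 - 6*x) dx. Term by term:
  ∫_0^3 2*x^3 dx = 81/2;  ∫_0^3 -4*x^2 dx = -36;  ∫_0^3 -6*x dx = -27.
Sum: 81/2 − 36 − 27 = -45/2.
So RHS = -∫_0^3 v(x) φ(x) dx = 45/2.
LHS = RHS, so the identity holds for this test φ.
Moreover u is smooth here and v(x) = u'(x) = -2*x - 2 pointwise, so the identity holds for every test function. Hence v is the weak derivative of u.
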